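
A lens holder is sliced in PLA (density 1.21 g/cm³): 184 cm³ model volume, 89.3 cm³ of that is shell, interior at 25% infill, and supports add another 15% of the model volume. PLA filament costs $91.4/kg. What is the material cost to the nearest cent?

Interior volume = 184 − 89.3 = 94.7 cm³.
Deposited infill = 0.25 × 94.7, so 23.675 cm³.
Support = 0.15 × 184, so 27.6 cm³.
Total extruded: 89.3 + 23.675 + 27.6 → 140.575 cm³.
Mass: 140.575 × 1.21 → 170.09575 g.
Cost = 170.09575 g / 1000 × $91.4/kg = $15.55.

$15.55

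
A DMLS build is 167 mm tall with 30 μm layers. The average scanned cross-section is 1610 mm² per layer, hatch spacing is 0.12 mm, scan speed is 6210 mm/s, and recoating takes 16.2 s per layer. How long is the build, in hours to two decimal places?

28.39 hours

Number of layers: 167 / 0.03 → 5567 (rounded up).
Scan path per layer = 1610 / 0.12 = 13416.7 mm.
Laser time per layer = 13416.7 / 6210, so 2.1605 s.
Time per layer = 2.1605 + 16.2 = 18.3605 s.
Total: 5567 × 18.3605 s = 102212.9035 s → 28.39 hours.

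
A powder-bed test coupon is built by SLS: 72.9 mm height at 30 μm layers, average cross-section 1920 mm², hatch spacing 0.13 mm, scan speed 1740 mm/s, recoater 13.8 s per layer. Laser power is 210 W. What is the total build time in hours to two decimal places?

Layers = ⌈72.9/0.03⌉ = 2430.
Hatch length per layer: 1920 / 0.13 → 14769.2 mm.
Per-layer scan time = 14769.2 / 1740, so 8.488 s.
Per-layer time: 8.488 + 13.8 → 22.288 s.
Build time = 2430 × 22.288 = 54159.84 s = 15.04 hours.

15.04 hours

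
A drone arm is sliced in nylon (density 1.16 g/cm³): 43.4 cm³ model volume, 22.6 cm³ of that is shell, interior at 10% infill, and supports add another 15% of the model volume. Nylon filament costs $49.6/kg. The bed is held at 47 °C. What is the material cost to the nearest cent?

$1.79

Infill region: 43.4 − 22.6 → 20.8 cm³.
Infill deposited = 0.10 × 20.8 = 2.08 cm³.
Support = 0.15 × 43.4, so 6.51 cm³.
Total printed volume = 22.6 + 2.08 + 6.51 = 31.19 cm³.
Mass = 31.19 × 1.16 = 36.1804 g.
At $49.6/kg: 36.1804/1000 × 49.6 = $1.79.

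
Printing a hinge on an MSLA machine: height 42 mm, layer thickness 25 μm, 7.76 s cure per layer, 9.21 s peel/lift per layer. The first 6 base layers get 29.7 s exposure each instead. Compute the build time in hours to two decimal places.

Layers = ⌈42/0.025⌉ = 1680.
Burn-in layers = 6 × (29.7 + 9.21) = 233.46 s.
Remaining layers: 1674 × (7.76 + 9.21) → 28407.78 s.
Total = 233.46 + 28407.78 = 28641.24 s = 7.96 hours.

7.96 hours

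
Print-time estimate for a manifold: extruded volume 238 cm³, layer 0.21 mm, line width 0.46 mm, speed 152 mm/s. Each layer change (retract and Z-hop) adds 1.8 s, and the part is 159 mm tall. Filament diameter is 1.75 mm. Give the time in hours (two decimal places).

4.88 hours

Bead cross-section: 0.21 × 0.46 → 0.0966 mm².
Toolpath length = 238 cm³ / 0.0966 mm² = 238000 / 0.0966 = 2463768.1 mm.
Print-move time = 2463768.1 / 152, so 16209 s.
Layers = ⌈159/0.21⌉ = 758.
Z-hop total: 758 × 1.8 → 1364.4 s.
Total = 16209 + 1364.4 = 17573.4 s = 4.88 hours.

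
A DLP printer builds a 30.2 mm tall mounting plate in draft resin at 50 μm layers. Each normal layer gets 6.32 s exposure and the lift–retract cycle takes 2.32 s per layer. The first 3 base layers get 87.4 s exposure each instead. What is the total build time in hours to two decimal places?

1.52 hours

Layers = ⌈30.2/0.05⌉ = 604.
Base layers = 3 × (87.4 + 2.32) = 269.16 s.
Regular layers = 601 × (6.32 + 2.32), so 5192.64 s.
Sum: 269.16 + 5192.64 = 5461.8 s → 1.52 hours.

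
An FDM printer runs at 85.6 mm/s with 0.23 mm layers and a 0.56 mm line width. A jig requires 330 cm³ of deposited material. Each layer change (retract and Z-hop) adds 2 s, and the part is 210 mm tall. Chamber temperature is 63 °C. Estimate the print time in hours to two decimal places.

8.82 hours

Line area: 0.23 × 0.56 → 0.1288 mm².
Total extruded path = 330000/0.1288 = 2562111.8 mm.
Extrusion time = 2562111.8 / 85.6, so 29931.2 s.
Number of layers: 210 / 0.23 → 914 (rounded up).
Non-print overhead = 914 × 2, so 1828 s.
Total = 29931.2 + 1828 = 31759.2 s = 8.82 hours.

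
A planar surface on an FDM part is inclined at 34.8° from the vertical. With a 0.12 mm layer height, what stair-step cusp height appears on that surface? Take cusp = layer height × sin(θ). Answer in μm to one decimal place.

h_c = t·sin θ = 0.12 × 0.5707 = 0.068484 mm (68.5 μm).

68.5 μm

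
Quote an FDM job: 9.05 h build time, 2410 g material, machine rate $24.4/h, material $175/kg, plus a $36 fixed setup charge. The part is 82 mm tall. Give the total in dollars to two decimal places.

$678.57

Machine-time cost: 24.4 × 9.05 → $220.82.
Material cost = 175 × 2410/1000, so $421.75.
Total = 220.82 + 421.75 + 36 = $678.57.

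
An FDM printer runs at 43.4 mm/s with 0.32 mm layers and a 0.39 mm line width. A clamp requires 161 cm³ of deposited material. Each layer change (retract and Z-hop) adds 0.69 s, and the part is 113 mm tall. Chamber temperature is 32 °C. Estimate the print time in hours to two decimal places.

8.32 hours

Line area = 0.32 × 0.39, so 0.1248 mm².
Total extruded path = 161000/0.1248 = 1290064.1 mm.
Extrusion time = 1290064.1 / 43.4, so 29725 s.
Layers = ⌈113/0.32⌉ = 354.
Layer-change overhead = 354 × 0.69 = 244.26 s.
Total = 29725 + 244.26 = 29969.26 s = 8.32 hours.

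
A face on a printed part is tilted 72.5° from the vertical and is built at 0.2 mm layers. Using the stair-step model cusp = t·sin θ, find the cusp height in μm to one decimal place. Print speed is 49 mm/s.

Cusp = layer height × sin(72.5°) = 0.2 × 0.9537 = 0.19074 mm = 190.7 μm.

190.7 μm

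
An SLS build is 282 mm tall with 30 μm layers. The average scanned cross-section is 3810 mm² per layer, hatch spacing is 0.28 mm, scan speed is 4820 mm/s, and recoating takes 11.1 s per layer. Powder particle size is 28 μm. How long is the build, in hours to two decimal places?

36.35 hours

Layers = ⌈282/0.03⌉ = 9400.
Hatch length per layer: 3810 / 0.28 → 13607.1 mm.
Scan time per layer: 13607.1 / 4820 → 2.823 s.
Layer cycle: 2.823 + 11.1 → 13.923 s.
9400 layers × 13.923 s/layer = 130876.2 s, i.e. 36.35 hours.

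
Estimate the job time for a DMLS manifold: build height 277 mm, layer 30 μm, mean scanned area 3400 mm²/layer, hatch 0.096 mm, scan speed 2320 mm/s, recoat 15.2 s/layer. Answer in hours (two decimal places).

78.14 hours

Number of layers: 277 / 0.03 → 9234 (rounded up).
Hatch length per layer = 3400 / 0.096, so 35416.7 mm.
Per-layer scan time: 35416.7 / 2320 → 15.2658 s.
Time per layer = 15.2658 + 15.2 = 30.4658 s.
Total: 9234 × 30.4658 s = 281321.1972 s → 78.14 hours.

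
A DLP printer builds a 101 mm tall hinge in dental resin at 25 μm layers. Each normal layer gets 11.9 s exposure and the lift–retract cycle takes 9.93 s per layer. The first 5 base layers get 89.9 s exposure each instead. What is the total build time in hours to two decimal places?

24.61 hours

Layer count = ceil(101 / 0.025) = 4040.
Bottom layers: 5 × (89.9 + 9.93) → 499.15 s.
Remaining layers = 4035 × (11.9 + 9.93), so 88084.05 s.
Total = 499.15 + 88084.05 = 88583.2 s = 24.61 hours.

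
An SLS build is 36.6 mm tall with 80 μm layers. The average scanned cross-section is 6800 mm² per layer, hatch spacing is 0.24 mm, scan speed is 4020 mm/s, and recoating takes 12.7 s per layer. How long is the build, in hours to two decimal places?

2.51 hours

Layers = ⌈36.6/0.08⌉ = 458.
Scan path per layer = 6800 / 0.24, so 28333.3 mm.
Per-layer scan time: 28333.3 / 4020 → 7.0481 s.
Layer cycle: 7.0481 + 12.7 → 19.7481 s.
458 layers × 19.7481 s/layer = 9044.6298 s, i.e. 2.51 hours.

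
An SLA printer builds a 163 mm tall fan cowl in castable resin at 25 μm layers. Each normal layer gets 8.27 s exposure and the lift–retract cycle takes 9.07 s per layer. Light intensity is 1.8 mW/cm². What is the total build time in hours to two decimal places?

Layers = ⌈163/0.025⌉ = 6520.
Per-layer time = 8.27 + 9.07, so 17.34 s.
Total = 6520 × 17.34 = 113056.8 s = 31.40 hours.

31.40 hours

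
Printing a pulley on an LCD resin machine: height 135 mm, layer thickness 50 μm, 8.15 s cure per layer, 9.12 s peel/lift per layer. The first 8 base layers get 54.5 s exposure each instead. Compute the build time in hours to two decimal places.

13.06 hours

Number of layers: 135 / 0.05 → 2700 (rounded up).
Base layers: 8 × (54.5 + 9.12) → 508.96 s.
Normal layers = 2692 × (8.15 + 9.12), so 46490.84 s.
Sum: 508.96 + 46490.84 = 46999.8 s → 13.06 hours.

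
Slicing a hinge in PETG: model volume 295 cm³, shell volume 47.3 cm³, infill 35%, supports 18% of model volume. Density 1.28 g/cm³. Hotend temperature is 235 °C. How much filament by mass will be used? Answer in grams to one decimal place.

239.5 g

Volume inside the shell: 295 − 47.3 → 247.7 cm³.
Deposited infill: 0.35 × 247.7 → 86.695 cm³.
Support = 0.18 × 295 = 53.1 cm³.
Total printed volume = 47.3 + 86.695 + 53.1, so 187.095 cm³.
Mass = 187.095 × 1.28, so 239.4816 g.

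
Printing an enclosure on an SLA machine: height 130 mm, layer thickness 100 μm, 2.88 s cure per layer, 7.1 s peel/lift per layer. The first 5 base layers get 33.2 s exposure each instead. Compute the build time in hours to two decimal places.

3.65 hours

Layers = ⌈130/0.1⌉ = 1300.
Bottom layers: 5 × (33.2 + 7.1) → 201.5 s.
Regular layers: 1295 × (2.88 + 7.1) → 12924.1 s.
Total = 201.5 + 12924.1 = 13125.6 s = 3.65 hours.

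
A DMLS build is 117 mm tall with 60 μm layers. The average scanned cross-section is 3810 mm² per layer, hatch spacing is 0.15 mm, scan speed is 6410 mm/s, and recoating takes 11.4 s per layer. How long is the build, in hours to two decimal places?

Layers = ⌈117/0.06⌉ = 1950.
Per-layer scan distance: 3810 / 0.15 → 25400 mm.
Laser time per layer = 25400 / 6410 = 3.9626 s.
Per-layer time = 3.9626 + 11.4, so 15.3626 s.
Total: 1950 × 15.3626 s = 29957.07 s → 8.32 hours.

8.32 hours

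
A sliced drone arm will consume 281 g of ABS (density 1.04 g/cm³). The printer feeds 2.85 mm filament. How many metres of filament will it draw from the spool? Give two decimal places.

42.35 m

Extruded volume: 281/1.04 = 270.1923 cm³ (270192.3 mm³).
Filament cross-section = π × (2.85/2)² = 6.3794 mm².
L = V/A = 270192.3/6.3794 = 42353.87 mm → 42.35 m.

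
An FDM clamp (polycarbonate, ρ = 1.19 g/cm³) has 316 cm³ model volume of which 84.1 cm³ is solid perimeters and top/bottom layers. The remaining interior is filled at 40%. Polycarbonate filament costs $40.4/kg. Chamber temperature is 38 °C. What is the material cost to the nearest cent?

Interior volume: 316 − 84.1 → 231.9 cm³.
Infill deposited = 0.40 × 231.9 = 92.76 cm³.
Total extruded = 84.1 + 92.76, so 176.86 cm³.
Mass = 176.86 × 1.19, so 210.4634 g.
At $40.4/kg: 210.4634/1000 × 40.4 = $8.50.

$8.50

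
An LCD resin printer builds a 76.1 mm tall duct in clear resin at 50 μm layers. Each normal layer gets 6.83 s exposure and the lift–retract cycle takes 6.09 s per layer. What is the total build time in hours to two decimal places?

5.46 hours

Number of layers: 76.1 / 0.05 → 1522 (rounded up).
Per-layer time = 6.83 + 6.09, so 12.92 s.
Build time: 1522 × 12.92 s = 19664.24 s, i.e. 5.46 hours.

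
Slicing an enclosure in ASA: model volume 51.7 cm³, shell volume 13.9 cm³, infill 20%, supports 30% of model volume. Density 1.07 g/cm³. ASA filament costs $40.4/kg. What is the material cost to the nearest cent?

Volume inside the shell: 51.7 − 13.9 → 37.8 cm³.
Deposited infill: 0.20 × 37.8 → 7.56 cm³.
Support: 0.30 × 51.7 → 15.51 cm³.
Total extruded = 13.9 + 7.56 + 15.51, so 36.97 cm³.
Mass = 36.97 × 1.07 = 39.5579 g.
At $40.4/kg: 39.5579/1000 × 40.4 = $1.60.

$1.60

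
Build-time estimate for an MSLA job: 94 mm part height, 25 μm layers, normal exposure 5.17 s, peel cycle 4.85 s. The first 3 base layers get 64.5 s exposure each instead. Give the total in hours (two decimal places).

Layer count = ceil(94 / 0.025) = 3760.
Bottom layers: 3 × (64.5 + 4.85) → 208.05 s.
Regular layers = 3757 × (5.17 + 4.85) = 37645.14 s.
Total = 208.05 + 37645.14 = 37853.19 s = 10.51 hours.

10.51 hours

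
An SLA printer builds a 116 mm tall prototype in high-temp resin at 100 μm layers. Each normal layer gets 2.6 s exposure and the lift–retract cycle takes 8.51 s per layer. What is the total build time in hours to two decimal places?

Number of layers: 116 / 0.1 → 1160 (rounded up).
Each layer takes = 2.6 + 8.51 = 11.11 s.
Total = 1160 × 11.11 = 12887.6 s = 3.58 hours.

3.58 hours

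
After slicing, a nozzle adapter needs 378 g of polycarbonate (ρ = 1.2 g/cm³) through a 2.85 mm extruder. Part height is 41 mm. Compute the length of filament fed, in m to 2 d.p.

Extruded volume: 378/1.2 = 315 cm³ (315000 mm³).
Cross-section of 2.85 mm filament: π·(2.85/2)² = 6.3794 mm².
L = V/A = 315000/6.3794 = 49377.68 mm → 49.38 m.

49.38 m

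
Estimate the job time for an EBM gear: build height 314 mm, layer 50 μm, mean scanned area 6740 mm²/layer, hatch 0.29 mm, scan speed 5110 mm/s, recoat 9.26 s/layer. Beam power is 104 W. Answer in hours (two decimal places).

Layer count = ceil(314 / 0.05) = 6280.
Hatch length per layer = 6740 / 0.29 = 23241.4 mm.
Per-layer scan time = 23241.4 / 5110, so 4.5482 s.
Time per layer = 4.5482 + 9.26, so 13.8082 s.
Build time = 6280 × 13.8082 = 86715.496 s = 24.09 hours.

24.09 hours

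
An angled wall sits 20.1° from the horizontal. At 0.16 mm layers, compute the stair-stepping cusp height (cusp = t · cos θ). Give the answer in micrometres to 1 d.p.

h_c = t·cos θ = 0.16 × 0.9391 = 0.150256 mm (150.3 μm).

150.3 μm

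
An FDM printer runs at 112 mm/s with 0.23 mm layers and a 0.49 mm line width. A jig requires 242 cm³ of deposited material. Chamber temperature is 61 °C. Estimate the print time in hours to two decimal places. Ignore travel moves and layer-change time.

5.33 hours

Extrusion cross-section = 0.23 × 0.49, so 0.1127 mm².
Toolpath length = 242 cm³ / 0.1127 mm² = 242000 / 0.1127 = 2147293.7 mm.
Time extruding = 2147293.7 / 112 = 19172.3 s.
In the requested units: 19172.3 s = 5.33 hours.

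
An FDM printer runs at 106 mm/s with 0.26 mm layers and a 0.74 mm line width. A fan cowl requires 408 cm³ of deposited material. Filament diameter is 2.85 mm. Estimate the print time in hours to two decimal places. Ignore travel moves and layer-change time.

5.56 hours

Line area = 0.26 × 0.74, so 0.1924 mm².
Total extruded path = 408000/0.1924 = 2120582.1 mm.
Print-move time: 2120582.1 / 106 → 20005.5 s.
That's 20005.5 s → 5.56 hours.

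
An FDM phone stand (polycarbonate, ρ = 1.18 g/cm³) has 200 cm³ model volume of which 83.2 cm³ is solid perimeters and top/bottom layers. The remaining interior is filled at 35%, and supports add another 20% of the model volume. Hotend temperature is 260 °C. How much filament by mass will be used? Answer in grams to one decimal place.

193.6 g

Infill region = 200 − 83.2 = 116.8 cm³.
Infill deposited: 0.35 × 116.8 → 40.88 cm³.
Support = 0.20 × 200, so 40 cm³.
Deposited volume: 83.2 + 40.88 + 40 → 164.08 cm³.
Mass = 164.08 × 1.18, so 193.6144 g.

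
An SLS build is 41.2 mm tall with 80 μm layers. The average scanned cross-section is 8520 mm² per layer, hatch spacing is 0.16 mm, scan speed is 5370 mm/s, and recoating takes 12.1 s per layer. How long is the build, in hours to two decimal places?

Number of layers: 41.2 / 0.08 → 515 (rounded up).
Scan path per layer: 8520 / 0.16 → 53250 mm.
Scan time per layer = 53250 / 5370, so 9.9162 s.
Per-layer time = 9.9162 + 12.1 = 22.0162 s.
Build time = 515 × 22.0162 = 11338.343 s = 3.15 hours.

3.15 hours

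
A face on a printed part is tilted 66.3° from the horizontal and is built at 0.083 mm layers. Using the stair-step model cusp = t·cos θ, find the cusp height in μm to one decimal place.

33.4 μm

cos(66.3°) = 0.4019, so cusp = 0.083 × 0.4019 = 0.033358 mm → 33.4 μm.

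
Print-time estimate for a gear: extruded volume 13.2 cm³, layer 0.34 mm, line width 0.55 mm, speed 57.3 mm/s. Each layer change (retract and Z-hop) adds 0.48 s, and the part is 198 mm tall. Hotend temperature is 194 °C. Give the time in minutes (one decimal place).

Bead cross-section = 0.34 × 0.55 = 0.187 mm².
Total extruded path = 13200/0.187 = 70588.2 mm.
Print-move time = 70588.2 / 57.3 = 1231.9 s.
Number of layers: 198 / 0.34 → 583 (rounded up).
Z-hop total: 583 × 0.48 → 279.84 s.
Total = 1231.9 + 279.84 = 1511.74 s = 25.2 minutes.

25.2 minutes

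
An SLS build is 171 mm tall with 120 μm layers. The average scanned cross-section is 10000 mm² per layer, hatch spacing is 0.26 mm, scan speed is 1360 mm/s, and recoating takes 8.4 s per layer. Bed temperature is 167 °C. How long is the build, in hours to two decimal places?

Number of layers: 171 / 0.12 → 1425 (rounded up).
Hatch length per layer = 10000 / 0.26 = 38461.5 mm.
Scan time per layer = 38461.5 / 1360, so 28.2805 s.
Layer cycle = 28.2805 + 8.4 = 36.6805 s.
Total: 1425 × 36.6805 s = 52269.7125 s → 14.52 hours.

14.52 hours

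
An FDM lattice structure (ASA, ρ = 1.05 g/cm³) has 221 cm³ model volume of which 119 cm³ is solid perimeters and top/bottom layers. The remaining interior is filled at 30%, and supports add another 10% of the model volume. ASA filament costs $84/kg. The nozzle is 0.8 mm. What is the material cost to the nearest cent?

$15.14

Interior volume = 221 − 119, so 102 cm³.
Infill deposited = 0.30 × 102 = 30.6 cm³.
Support = 0.10 × 221 = 22.1 cm³.
Total extruded: 119 + 30.6 + 22.1 → 171.7 cm³.
Mass: 171.7 × 1.05 → 180.285 g.
Cost = 180.285 g / 1000 × $84/kg = $15.14.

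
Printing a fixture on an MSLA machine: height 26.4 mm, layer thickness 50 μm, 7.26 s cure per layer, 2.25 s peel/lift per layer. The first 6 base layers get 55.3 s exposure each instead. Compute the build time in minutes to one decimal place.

88.5 minutes

Number of layers: 26.4 / 0.05 → 528 (rounded up).
Base layers: 6 × (55.3 + 2.25) → 345.3 s.
Remaining layers: 522 × (7.26 + 2.25) → 4964.22 s.
Sum: 345.3 + 4964.22 = 5309.52 s → 88.5 minutes.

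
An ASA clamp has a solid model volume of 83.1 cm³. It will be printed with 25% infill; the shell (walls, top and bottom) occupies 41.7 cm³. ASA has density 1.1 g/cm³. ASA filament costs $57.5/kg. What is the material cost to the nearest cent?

Interior volume: 83.1 − 41.7 → 41.4 cm³.
Infill deposited: 0.25 × 41.4 → 10.35 cm³.
Deposited volume = 41.7 + 10.35 = 52.05 cm³.
Mass = 52.05 × 1.1 = 57.255 g.
Cost = 57.255 g / 1000 × $57.5/kg = $3.29.

$3.29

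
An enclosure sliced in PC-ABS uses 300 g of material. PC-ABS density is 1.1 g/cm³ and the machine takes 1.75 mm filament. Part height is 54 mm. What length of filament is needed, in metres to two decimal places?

113.39 m

Extruded volume: 300/1.1 = 272.7273 cm³ (272727.3 mm³).
Cross-section of 1.75 mm filament: π·(1.75/2)² = 2.4053 mm².
Length = 272727.3 / 2.4053 = 113385.98 mm = 113.39 m.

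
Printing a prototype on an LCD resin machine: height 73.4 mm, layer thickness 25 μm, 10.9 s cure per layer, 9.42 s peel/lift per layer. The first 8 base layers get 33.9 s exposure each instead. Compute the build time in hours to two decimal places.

16.62 hours

Layer count = ceil(73.4 / 0.025) = 2936.
Burn-in layers: 8 × (33.9 + 9.42) → 346.56 s.
Regular layers = 2928 × (10.9 + 9.42) = 59496.96 s.
Total = 346.56 + 59496.96 = 59843.52 s = 16.62 hours.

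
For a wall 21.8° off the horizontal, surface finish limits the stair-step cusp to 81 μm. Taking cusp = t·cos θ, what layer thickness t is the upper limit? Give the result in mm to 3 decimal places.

0.087 mm

cos(21.8°) = 0.9285; t_max = 0.081/0.9285 = 0.087 mm.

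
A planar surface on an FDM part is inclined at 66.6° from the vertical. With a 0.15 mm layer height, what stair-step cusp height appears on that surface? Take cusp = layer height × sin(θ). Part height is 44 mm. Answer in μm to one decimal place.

h_c = t·sin θ = 0.15 × 0.9178 = 0.13767 mm (137.7 μm).

137.7 μm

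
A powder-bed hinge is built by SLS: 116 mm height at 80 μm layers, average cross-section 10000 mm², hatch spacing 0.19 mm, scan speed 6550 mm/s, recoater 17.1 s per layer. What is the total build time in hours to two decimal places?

Number of layers: 116 / 0.08 → 1450 (rounded up).
Per-layer scan distance = 10000 / 0.19 = 52631.6 mm.
Scan time per layer = 52631.6 / 6550 = 8.0354 s.
Per-layer time = 8.0354 + 17.1 = 25.1354 s.
1450 layers × 25.1354 s/layer = 36446.33 s, i.e. 10.12 hours.

10.12 hours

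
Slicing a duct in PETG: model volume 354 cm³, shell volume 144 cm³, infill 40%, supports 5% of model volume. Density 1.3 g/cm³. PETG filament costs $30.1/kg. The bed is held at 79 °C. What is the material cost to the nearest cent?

$9.61

Infill region = 354 − 144, so 210 cm³.
Infill deposited = 0.40 × 210, so 84 cm³.
Support: 0.05 × 354 → 17.7 cm³.
Total extruded: 144 + 84 + 17.7 → 245.7 cm³.
Mass = 245.7 × 1.3 = 319.41 g.
At $30.1/kg: 319.41/1000 × 30.1 = $9.61.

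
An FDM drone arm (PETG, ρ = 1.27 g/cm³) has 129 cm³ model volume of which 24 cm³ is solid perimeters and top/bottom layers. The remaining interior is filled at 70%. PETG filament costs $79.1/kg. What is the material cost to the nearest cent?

$9.79

Interior volume: 129 − 24 → 105 cm³.
Infill volume: 0.70 × 105 → 73.5 cm³.
Total extruded: 24 + 73.5 → 97.5 cm³.
Mass = 97.5 × 1.27 = 123.825 g.
At $79.1/kg: 123.825/1000 × 79.1 = $9.79.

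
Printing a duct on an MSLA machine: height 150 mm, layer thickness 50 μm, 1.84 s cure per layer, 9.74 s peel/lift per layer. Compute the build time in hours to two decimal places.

9.65 hours

Layer count = ceil(150 / 0.05) = 3000.
Cycle time: 1.84 + 9.74 → 11.58 s.
Build time: 3000 × 11.58 s = 34740 s, i.e. 9.65 hours.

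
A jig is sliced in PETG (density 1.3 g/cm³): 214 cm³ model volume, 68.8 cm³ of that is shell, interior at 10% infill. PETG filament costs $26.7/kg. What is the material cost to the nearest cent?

$2.89

Volume inside the shell: 214 − 68.8 → 145.2 cm³.
Deposited infill = 0.10 × 145.2, so 14.52 cm³.
Deposited volume = 68.8 + 14.52 = 83.32 cm³.
Mass = 83.32 × 1.3, so 108.316 g.
Cost = 108.316 g / 1000 × $26.7/kg = $2.89.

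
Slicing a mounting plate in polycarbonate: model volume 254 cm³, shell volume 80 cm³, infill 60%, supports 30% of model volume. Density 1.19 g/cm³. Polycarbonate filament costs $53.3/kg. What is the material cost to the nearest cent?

Volume inside the shell: 254 − 80 → 174 cm³.
Infill volume: 0.60 × 174 → 104.4 cm³.
Support = 0.30 × 254 = 76.2 cm³.
Total printed volume = 80 + 104.4 + 76.2 = 260.6 cm³.
Mass: 260.6 × 1.19 → 310.114 g.
At $53.3/kg: 310.114/1000 × 53.3 = $16.53.

$16.53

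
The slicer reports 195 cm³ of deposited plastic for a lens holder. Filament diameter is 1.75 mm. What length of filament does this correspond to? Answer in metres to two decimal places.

81.07 m

Cross-section of 1.75 mm filament: π·(1.75/2)² = 2.4053 mm².
L = 195000 mm³ / 2.4053 mm² = 81070.97 mm, i.e. 81.07 m.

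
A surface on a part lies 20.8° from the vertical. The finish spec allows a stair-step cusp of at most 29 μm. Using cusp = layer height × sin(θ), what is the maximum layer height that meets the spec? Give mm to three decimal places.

0.082 mm

sin(20.8°) = 0.3551; t_max = 0.029/0.3551 = 0.082 mm.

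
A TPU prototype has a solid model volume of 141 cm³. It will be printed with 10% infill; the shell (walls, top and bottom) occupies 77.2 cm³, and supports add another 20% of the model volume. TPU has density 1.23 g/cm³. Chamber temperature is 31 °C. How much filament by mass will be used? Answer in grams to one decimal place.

Interior volume = 141 − 77.2 = 63.8 cm³.
Infill volume = 0.10 × 63.8, so 6.38 cm³.
Support = 0.20 × 141, so 28.2 cm³.
Total printed volume: 77.2 + 6.38 + 28.2 → 111.78 cm³.
Mass = 111.78 × 1.23, so 137.4894 g.

137.5 g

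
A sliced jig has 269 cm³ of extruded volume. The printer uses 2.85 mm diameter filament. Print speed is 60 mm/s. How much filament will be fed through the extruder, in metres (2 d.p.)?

42.17 m

A = π r² = π × 1.425² = 6.3794 mm².
Length = 269 cm³ / 6.3794 mm² = 269000 / 6.3794 = 42166.97 mm = 42.17 m.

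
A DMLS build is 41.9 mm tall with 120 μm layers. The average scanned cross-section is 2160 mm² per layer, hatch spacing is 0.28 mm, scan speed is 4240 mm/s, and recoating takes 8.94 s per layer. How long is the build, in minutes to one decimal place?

62.8 minutes

Layers = ⌈41.9/0.12⌉ = 350.
Hatch length per layer: 2160 / 0.28 → 7714.3 mm.
Per-layer scan time: 7714.3 / 4240 → 1.8194 s.
Per-layer time = 1.8194 + 8.94 = 10.7594 s.
Total: 350 × 10.7594 s = 3765.79 s → 62.8 minutes.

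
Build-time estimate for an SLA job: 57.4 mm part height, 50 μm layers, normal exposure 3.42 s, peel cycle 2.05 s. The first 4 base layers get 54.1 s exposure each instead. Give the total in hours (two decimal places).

1.80 hours

Layer count = ceil(57.4 / 0.05) = 1148.
Base layers = 4 × (54.1 + 2.05), so 224.6 s.
Remaining layers: 1144 × (3.42 + 2.05) → 6257.68 s.
Sum: 224.6 + 6257.68 = 6482.28 s → 1.80 hours.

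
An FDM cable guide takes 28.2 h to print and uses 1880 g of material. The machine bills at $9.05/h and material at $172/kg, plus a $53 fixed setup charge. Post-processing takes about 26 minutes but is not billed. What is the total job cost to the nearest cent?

$631.57

Time charge = 9.05 × 28.2, so $255.21.
Material charge = 172 × 1880/1000 = $323.36.
Adding setup: 255.21 + 323.36 + 53 → $631.57.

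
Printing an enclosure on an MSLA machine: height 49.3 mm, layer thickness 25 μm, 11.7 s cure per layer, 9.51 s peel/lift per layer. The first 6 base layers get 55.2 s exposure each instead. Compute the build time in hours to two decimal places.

11.69 hours

Layers = ⌈49.3/0.025⌉ = 1972.
Base layers = 6 × (55.2 + 9.51) = 388.26 s.
Remaining layers: 1966 × (11.7 + 9.51) → 41698.86 s.
Sum: 388.26 + 41698.86 = 42087.12 s → 11.69 hours.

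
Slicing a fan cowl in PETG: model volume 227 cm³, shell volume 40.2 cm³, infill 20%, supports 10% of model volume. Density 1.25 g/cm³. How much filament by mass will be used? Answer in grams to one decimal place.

125.3 g

Volume inside the shell: 227 − 40.2 → 186.8 cm³.
Deposited infill = 0.20 × 186.8, so 37.36 cm³.
Support: 0.10 × 227 → 22.7 cm³.
Deposited volume: 40.2 + 37.36 + 22.7 → 100.26 cm³.
Mass: 100.26 × 1.25 → 125.325 g.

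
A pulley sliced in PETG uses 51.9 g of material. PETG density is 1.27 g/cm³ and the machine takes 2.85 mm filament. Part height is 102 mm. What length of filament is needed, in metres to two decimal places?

6.41 m

Volume = 51.9 g / 1.27 g·cm⁻³ = 40.8661 cm³ = 40866.1 mm³.
A = π r² = π × 1.425² = 6.3794 mm².
Length = 40866.1 / 6.3794 = 6405.95 mm = 6.41 m.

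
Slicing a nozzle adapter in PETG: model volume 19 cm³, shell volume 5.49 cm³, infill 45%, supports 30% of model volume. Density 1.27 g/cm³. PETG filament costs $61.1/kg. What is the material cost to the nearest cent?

Infill region = 19 − 5.49 = 13.51 cm³.
Deposited infill: 0.45 × 13.51 → 6.0795 cm³.
Support: 0.30 × 19 → 5.7 cm³.
Total extruded = 5.49 + 6.0795 + 5.7 = 17.2695 cm³.
Mass = 17.2695 × 1.27, so 21.932265 g.
Cost = 21.932265 g / 1000 × $61.1/kg = $1.34.

$1.34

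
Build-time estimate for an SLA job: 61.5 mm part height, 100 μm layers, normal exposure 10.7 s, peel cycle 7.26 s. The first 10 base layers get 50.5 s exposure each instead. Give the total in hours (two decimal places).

3.18 hours

Number of layers: 61.5 / 0.1 → 615 (rounded up).
Base layers: 10 × (50.5 + 7.26) → 577.6 s.
Normal layers: 605 × (10.7 + 7.26) → 10865.8 s.
Sum: 577.6 + 10865.8 = 11443.4 s → 3.18 hours.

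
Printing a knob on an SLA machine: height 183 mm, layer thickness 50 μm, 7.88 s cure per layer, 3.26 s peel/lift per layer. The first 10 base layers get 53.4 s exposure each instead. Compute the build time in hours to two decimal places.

Layer count = ceil(183 / 0.05) = 3660.
Bottom layers = 10 × (53.4 + 3.26) = 566.6 s.
Normal layers = 3650 × (7.88 + 3.26) = 40661 s.
Sum: 566.6 + 40661 = 41227.6 s → 11.45 hours.

11.45 hours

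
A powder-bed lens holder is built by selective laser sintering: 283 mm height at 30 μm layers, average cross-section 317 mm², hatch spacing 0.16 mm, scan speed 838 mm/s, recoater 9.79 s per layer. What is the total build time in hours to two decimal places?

Layers = ⌈283/0.03⌉ = 9434.
Hatch length per layer = 317 / 0.16 = 1981.3 mm.
Scan time per layer: 1981.3 / 838 → 2.3643 s.
Time per layer = 2.3643 + 9.79 = 12.1543 s.
9434 layers × 12.1543 s/layer = 114663.6662 s, i.e. 31.85 hours.

31.85 hours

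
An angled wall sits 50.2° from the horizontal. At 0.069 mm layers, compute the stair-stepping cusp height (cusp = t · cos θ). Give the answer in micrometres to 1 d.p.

44.2 μm

h_c = t·cos θ = 0.069 × 0.6401 = 0.044167 mm (44.2 μm).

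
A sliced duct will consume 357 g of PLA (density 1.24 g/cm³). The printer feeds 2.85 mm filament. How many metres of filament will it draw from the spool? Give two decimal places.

45.13 m

Extruded volume: 357/1.24 = 287.9032 cm³ (287903.2 mm³).
Filament cross-section = π × (2.85/2)² = 6.3794 mm².
Length = 287903.2 / 6.3794 = 45130.14 mm = 45.13 m.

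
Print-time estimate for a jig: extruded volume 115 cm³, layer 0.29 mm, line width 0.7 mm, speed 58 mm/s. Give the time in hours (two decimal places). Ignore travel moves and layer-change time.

Line area = 0.29 × 0.7, so 0.203 mm².
Toolpath length = 115 cm³ / 0.203 mm² = 115000 / 0.203 = 566502.5 mm.
Print-move time = 566502.5 / 58, so 9767.3 s.
That's 9767.3 s → 2.71 hours.

2.71 hours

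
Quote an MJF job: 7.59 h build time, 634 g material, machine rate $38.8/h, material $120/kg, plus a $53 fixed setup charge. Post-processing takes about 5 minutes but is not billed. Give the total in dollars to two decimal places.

Machine cost = 38.8 × 7.59, so $294.492.
Material cost = 120 × 634/1000 = $76.08.
Total = 294.492 + 76.08 + 53 = 423.572 ≈ $423.57.

$423.57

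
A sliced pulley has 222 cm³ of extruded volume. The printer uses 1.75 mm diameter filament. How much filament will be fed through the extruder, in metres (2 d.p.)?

A = π r² = π × 0.875² = 2.4053 mm².
L = 222000 mm³ / 2.4053 mm² = 92296.18 mm, i.e. 92.30 m.

92.30 m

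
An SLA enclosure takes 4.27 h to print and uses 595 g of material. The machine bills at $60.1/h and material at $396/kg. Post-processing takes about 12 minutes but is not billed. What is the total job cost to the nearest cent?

Machine cost: 60.1 × 4.27 → $256.627.
Feedstock cost: 396 × 595/1000 → $235.62.
Total = 256.627 + 235.62 = 492.247 ≈ $492.25.

$492.25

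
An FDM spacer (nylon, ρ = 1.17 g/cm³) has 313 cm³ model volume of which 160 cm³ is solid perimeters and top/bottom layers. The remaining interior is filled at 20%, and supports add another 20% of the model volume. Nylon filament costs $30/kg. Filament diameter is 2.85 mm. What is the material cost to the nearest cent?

Infill region = 313 − 160, so 153 cm³.
Deposited infill = 0.20 × 153, so 30.6 cm³.
Support: 0.20 × 313 → 62.6 cm³.
Total extruded: 160 + 30.6 + 62.6 → 253.2 cm³.
Mass = 253.2 × 1.17 = 296.244 g.
Cost = 296.244 g / 1000 × $30/kg = $8.89.

$8.89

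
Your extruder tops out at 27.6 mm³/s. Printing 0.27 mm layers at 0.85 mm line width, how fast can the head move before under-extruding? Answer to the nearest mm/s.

Extrusion cross-section: 0.27 × 0.85 → 0.2295 mm².
Max speed = 27.6 / 0.2295 = 120.26 ≈ 120 mm/s.

120 mm/s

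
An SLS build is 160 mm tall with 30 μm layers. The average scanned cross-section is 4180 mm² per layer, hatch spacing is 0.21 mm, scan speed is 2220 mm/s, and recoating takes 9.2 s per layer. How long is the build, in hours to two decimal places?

Layers = ⌈160/0.03⌉ = 5334.
Scan path per layer = 4180 / 0.21, so 19904.8 mm.
Per-layer scan time: 19904.8 / 2220 → 8.9661 s.
Time per layer: 8.9661 + 9.2 → 18.1661 s.
Total: 5334 × 18.1661 s = 96897.9774 s → 26.92 hours.

26.92 hours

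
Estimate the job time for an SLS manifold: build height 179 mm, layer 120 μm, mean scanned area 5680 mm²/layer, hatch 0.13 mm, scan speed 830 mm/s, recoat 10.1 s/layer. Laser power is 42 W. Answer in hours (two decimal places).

26.00 hours

Number of layers: 179 / 0.12 → 1492 (rounded up).
Scan path per layer = 5680 / 0.13, so 43692.3 mm.
Laser time per layer: 43692.3 / 830 → 52.6413 s.
Per-layer time = 52.6413 + 10.1 = 62.7413 s.
Build time = 1492 × 62.7413 = 93610.0196 s = 26.00 hours.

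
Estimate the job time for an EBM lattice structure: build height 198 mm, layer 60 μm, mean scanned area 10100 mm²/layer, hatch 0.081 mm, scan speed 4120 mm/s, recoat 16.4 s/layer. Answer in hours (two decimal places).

Number of layers: 198 / 0.06 → 3300 (rounded up).
Hatch length per layer = 10100 / 0.081 = 124691.4 mm.
Scan time per layer: 124691.4 / 4120 → 30.2649 s.
Layer cycle = 30.2649 + 16.4 = 46.6649 s.
3300 layers × 46.6649 s/layer = 153994.17 s, i.e. 42.78 hours.

42.78 hours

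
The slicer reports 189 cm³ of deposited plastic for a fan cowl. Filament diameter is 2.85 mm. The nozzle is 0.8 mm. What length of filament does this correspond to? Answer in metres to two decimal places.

A = π r² = π × 1.425² = 6.3794 mm².
Length = 189 cm³ / 6.3794 mm² = 189000 / 6.3794 = 29626.61 mm = 29.63 m.

29.63 m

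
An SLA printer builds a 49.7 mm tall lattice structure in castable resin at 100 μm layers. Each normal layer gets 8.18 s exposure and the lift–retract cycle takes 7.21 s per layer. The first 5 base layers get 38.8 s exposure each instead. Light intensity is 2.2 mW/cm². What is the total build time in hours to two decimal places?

2.17 hours

Layer count = ceil(49.7 / 0.1) = 497.
Base layers = 5 × (38.8 + 7.21) = 230.05 s.
Regular layers = 492 × (8.18 + 7.21), so 7571.88 s.
Total = 230.05 + 7571.88 = 7801.93 s = 2.17 hours.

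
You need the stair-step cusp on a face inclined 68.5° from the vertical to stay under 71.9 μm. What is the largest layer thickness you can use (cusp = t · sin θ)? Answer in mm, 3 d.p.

t = h_c / sin θ = 0.0719 / 0.9304 = 0.077 mm.

0.077 mm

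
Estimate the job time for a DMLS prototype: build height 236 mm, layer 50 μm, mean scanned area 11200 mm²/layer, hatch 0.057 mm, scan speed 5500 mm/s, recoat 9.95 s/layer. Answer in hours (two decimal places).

Layers = ⌈236/0.05⌉ = 4720.
Per-layer scan distance: 11200 / 0.057 → 196491.2 mm.
Per-layer scan time = 196491.2 / 5500, so 35.7257 s.
Per-layer time: 35.7257 + 9.95 → 45.6757 s.
Total: 4720 × 45.6757 s = 215589.304 s → 59.89 hours.

59.89 hours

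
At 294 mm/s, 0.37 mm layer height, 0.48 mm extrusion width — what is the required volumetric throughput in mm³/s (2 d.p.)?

52.21

Extrusion cross-section = 0.37 × 0.48 = 0.1776 mm².
Volumetric flow = 294 × 0.1776 = 52.21 mm³/s.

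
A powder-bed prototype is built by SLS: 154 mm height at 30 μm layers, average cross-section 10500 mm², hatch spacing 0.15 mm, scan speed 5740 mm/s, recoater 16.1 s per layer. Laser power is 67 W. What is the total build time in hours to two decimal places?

Number of layers: 154 / 0.03 → 5134 (rounded up).
Per-layer scan distance = 10500 / 0.15, so 70000 mm.
Scan time per layer: 70000 / 5740 → 12.1951 s.
Time per layer = 12.1951 + 16.1, so 28.2951 s.
Total: 5134 × 28.2951 s = 145267.0434 s → 40.35 hours.

40.35 hours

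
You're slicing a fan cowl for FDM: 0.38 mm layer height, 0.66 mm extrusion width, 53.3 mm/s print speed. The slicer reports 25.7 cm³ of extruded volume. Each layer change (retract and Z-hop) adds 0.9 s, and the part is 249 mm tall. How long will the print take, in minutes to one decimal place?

41.9 minutes

Bead cross-section = 0.38 × 0.66 = 0.2508 mm².
Path length: 25700 mm³ / 0.2508 mm² → 102472.1 mm.
Extrusion time = 102472.1 / 53.3 = 1922.6 s.
Layer count = ceil(249 / 0.38) = 656.
Non-print overhead: 656 × 0.9 → 590.4 s.
Altogether 1922.6 + 590.4 = 2513 s, i.e. 41.9 minutes.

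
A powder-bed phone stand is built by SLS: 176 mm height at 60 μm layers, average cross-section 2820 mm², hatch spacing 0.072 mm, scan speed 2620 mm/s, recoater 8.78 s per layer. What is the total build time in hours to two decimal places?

19.34 hours

Layers = ⌈176/0.06⌉ = 2934.
Scan path per layer: 2820 / 0.072 → 39166.7 mm.
Per-layer scan time = 39166.7 / 2620, so 14.9491 s.
Per-layer time = 14.9491 + 8.78, so 23.7291 s.
Build time = 2934 × 23.7291 = 69621.1794 s = 19.34 hours.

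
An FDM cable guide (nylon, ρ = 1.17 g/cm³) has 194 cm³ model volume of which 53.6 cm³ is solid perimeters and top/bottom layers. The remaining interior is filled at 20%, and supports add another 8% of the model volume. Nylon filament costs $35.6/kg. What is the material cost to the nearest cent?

$4.05

Interior volume = 194 − 53.6 = 140.4 cm³.
Infill volume: 0.20 × 140.4 → 28.08 cm³.
Support = 0.08 × 194 = 15.52 cm³.
Deposited volume = 53.6 + 28.08 + 15.52 = 97.2 cm³.
Mass: 97.2 × 1.17 → 113.724 g.
Cost = 113.724 g / 1000 × $35.6/kg = $4.05.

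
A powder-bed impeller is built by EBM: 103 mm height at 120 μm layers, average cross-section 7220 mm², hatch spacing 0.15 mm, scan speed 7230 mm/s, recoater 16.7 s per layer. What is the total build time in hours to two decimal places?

Layer count = ceil(103 / 0.12) = 859.
Scan path per layer = 7220 / 0.15, so 48133.3 mm.
Scan time per layer = 48133.3 / 7230, so 6.6574 s.
Time per layer: 6.6574 + 16.7 → 23.3574 s.
859 layers × 23.3574 s/layer = 20064.0066 s, i.e. 5.57 hours.

5.57 hours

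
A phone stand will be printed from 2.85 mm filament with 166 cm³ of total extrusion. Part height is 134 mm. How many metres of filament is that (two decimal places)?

A = π r² = π × 1.425² = 6.3794 mm².
Length = 166 cm³ / 6.3794 mm² = 166000 / 6.3794 = 26021.26 mm = 26.02 m.

26.02 m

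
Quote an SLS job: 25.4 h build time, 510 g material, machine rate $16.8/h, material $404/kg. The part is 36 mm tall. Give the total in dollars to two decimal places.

$632.76

Machine-time cost: 16.8 × 25.4 → $426.72.
Material cost: 404 × 510/1000 → $206.04.
Job cost: 426.72 + 206.04 = $632.76.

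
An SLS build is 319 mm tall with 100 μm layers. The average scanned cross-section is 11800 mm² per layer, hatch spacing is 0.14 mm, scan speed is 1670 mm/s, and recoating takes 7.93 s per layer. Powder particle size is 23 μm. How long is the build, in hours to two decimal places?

Layers = ⌈319/0.1⌉ = 3190.
Per-layer scan distance: 11800 / 0.14 → 84285.7 mm.
Per-layer scan time = 84285.7 / 1670 = 50.4705 s.
Per-layer time = 50.4705 + 7.93 = 58.4005 s.
Total: 3190 × 58.4005 s = 186297.595 s → 51.75 hours.

51.75 hours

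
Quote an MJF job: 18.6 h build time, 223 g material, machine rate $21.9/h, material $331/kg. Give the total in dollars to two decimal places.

$481.15

Time charge = 21.9 × 18.6 = $407.34.
Material cost = 331 × 223/1000, so $73.813.
Total = 407.34 + 73.813 = 481.153 ≈ $481.15.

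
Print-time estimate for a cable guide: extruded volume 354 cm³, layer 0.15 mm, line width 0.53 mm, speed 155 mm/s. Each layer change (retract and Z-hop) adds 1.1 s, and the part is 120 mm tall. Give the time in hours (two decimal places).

Line area: 0.15 × 0.53 → 0.0795 mm².
Total extruded path = 354000/0.0795 = 4452830.2 mm.
Print-move time = 4452830.2 / 155 = 28727.9 s.
Layer count = ceil(120 / 0.15) = 800.
Layer-change overhead = 800 × 1.1 = 880 s.
Total = 28727.9 + 880 = 29607.9 s = 8.22 hours.

8.22 hours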